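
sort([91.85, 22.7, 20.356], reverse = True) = [91.85, 22.7, 20.356]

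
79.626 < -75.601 False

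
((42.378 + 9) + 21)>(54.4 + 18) False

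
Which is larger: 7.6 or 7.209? 7.6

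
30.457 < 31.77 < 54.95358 True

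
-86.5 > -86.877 True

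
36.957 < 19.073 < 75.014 False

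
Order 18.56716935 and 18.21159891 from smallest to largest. 18.21159891, 18.56716935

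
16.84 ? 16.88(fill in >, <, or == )<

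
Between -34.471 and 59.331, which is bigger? 59.331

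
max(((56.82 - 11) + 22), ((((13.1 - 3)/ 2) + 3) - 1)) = 67.82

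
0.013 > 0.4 False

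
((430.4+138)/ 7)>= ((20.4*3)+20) True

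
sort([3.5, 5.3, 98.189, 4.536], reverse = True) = [98.189, 5.3, 4.536, 3.5]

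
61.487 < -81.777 False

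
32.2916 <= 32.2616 False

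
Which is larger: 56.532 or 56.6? 56.6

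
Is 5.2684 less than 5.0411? No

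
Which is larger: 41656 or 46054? 46054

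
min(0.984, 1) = 0.984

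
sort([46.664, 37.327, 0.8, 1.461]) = [0.8, 1.461, 37.327, 46.664]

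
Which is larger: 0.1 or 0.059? 0.1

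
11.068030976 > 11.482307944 False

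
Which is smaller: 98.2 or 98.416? 98.2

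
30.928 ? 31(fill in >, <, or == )<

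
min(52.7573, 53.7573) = 52.7573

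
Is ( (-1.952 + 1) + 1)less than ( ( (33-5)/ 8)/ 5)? Yes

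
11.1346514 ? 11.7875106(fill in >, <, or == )<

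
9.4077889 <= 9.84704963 True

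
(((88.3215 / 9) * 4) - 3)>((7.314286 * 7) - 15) True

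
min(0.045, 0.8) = 0.045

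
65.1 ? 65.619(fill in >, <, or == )<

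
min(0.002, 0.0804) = 0.002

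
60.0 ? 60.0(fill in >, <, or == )==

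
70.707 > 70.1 True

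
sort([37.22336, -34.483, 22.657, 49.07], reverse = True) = [49.07, 37.22336, 22.657, -34.483]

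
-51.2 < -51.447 False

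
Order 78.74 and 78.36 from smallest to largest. 78.36, 78.74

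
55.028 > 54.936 True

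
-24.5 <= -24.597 False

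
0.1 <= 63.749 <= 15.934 False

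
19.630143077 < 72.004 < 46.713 False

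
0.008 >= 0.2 False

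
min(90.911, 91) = 90.911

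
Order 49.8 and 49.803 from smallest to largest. 49.8, 49.803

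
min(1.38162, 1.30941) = 1.30941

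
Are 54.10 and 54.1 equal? Yes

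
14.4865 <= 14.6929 True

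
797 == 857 False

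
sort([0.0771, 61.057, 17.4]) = [0.0771, 17.4, 61.057]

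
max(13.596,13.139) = 13.596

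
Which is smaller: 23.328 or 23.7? 23.328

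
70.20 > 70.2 False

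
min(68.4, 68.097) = 68.097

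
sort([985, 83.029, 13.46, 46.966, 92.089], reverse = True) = [985, 92.089, 83.029, 46.966, 13.46]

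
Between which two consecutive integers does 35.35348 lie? 35 and 36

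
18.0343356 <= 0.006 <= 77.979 False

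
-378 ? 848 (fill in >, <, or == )<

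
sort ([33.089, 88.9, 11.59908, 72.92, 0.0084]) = [0.0084, 11.59908, 33.089, 72.92, 88.9]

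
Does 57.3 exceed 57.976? No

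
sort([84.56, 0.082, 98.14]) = [0.082, 84.56, 98.14]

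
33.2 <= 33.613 True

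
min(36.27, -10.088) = -10.088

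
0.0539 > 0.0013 True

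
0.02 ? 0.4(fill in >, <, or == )<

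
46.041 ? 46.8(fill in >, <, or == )<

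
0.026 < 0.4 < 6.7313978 True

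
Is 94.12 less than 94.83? Yes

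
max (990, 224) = 990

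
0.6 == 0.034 False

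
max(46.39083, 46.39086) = 46.39086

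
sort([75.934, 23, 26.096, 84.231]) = [23, 26.096, 75.934, 84.231]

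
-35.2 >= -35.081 False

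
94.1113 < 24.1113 False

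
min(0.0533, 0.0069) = 0.0069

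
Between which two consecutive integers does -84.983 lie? -85 and -84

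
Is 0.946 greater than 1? No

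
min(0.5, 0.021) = 0.021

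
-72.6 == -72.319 False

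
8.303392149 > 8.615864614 False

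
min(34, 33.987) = 33.987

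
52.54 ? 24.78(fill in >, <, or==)>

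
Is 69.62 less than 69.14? No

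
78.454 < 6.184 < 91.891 False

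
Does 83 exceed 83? No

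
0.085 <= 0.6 True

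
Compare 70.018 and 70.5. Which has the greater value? 70.5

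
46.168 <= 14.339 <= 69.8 False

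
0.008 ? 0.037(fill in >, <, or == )<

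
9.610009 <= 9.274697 False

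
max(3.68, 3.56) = 3.68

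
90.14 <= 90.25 True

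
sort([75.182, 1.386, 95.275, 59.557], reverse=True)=[95.275, 75.182, 59.557, 1.386]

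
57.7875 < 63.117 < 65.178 True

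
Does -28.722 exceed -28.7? No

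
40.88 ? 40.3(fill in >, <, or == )>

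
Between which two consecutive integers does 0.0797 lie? 0 and 1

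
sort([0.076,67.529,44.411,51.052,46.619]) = [0.076,44.411,46.619,51.052,67.529]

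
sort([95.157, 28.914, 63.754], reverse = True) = [95.157, 63.754, 28.914]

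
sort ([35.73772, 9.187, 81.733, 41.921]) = [9.187, 35.73772, 41.921, 81.733]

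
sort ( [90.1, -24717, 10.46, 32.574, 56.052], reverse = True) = [90.1, 56.052, 32.574, 10.46, -24717]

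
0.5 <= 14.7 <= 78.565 True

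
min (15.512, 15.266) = 15.266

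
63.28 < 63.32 True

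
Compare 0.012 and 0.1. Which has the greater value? 0.1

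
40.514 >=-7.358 True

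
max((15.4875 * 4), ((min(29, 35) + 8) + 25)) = 62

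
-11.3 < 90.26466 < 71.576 False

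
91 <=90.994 False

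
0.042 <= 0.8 True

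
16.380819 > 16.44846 False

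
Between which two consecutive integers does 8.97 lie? 8 and 9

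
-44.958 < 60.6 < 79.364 True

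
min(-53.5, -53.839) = -53.839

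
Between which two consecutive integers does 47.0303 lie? 47 and 48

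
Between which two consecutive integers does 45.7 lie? 45 and 46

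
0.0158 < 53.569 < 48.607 False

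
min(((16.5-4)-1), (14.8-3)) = 11.5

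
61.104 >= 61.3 False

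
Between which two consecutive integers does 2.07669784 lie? 2 and 3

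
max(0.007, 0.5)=0.5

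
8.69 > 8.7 False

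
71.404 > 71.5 False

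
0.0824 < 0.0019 False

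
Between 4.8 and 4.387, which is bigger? 4.8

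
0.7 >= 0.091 True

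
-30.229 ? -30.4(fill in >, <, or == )>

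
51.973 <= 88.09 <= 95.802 True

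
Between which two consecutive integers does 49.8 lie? 49 and 50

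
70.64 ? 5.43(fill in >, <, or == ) >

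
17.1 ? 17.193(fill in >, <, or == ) <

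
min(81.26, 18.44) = 18.44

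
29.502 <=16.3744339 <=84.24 False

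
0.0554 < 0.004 False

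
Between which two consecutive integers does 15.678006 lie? 15 and 16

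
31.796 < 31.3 False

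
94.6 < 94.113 False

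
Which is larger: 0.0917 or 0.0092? 0.0917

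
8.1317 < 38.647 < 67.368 True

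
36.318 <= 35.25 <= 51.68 False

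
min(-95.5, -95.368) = -95.5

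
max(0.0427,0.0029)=0.0427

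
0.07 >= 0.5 False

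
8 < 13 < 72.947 True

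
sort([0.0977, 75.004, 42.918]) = [0.0977, 42.918, 75.004]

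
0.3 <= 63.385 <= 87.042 True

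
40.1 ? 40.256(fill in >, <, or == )<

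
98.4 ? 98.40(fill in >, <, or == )==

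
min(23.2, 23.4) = 23.2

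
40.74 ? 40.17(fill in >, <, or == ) >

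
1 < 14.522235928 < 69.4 True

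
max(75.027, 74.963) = 75.027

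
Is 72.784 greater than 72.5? Yes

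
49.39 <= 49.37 False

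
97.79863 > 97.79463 True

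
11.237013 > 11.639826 False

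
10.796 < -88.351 False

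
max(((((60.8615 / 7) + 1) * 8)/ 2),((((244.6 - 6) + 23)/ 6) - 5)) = 38.778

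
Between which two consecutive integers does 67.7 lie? 67 and 68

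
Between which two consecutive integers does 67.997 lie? 67 and 68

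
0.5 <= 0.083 False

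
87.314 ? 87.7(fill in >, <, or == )<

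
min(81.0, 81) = 81.0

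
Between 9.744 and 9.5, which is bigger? 9.744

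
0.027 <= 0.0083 False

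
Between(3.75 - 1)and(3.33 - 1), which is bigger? (3.75 - 1)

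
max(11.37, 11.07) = 11.37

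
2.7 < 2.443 False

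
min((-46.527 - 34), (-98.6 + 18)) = -80.6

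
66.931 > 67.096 False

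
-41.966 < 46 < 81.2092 True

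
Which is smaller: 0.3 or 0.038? 0.038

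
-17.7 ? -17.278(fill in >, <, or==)<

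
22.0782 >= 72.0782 False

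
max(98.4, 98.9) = 98.9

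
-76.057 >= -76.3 True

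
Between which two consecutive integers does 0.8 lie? 0 and 1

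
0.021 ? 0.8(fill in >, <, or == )<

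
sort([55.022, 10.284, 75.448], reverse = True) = [75.448, 55.022, 10.284]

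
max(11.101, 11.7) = 11.7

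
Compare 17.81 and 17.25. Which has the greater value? 17.81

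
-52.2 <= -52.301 False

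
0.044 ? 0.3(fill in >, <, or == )<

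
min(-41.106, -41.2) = -41.2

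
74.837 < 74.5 False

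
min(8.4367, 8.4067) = 8.4067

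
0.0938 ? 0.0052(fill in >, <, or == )>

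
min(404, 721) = 404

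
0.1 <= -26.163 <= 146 False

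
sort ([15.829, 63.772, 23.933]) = [15.829, 23.933, 63.772]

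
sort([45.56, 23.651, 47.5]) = [23.651, 45.56, 47.5]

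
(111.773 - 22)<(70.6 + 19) False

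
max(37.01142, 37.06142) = 37.06142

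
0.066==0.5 False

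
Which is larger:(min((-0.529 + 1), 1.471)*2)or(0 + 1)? (0 + 1)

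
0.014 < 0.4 True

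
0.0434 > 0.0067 True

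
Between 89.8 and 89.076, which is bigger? 89.8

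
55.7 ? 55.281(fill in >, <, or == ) >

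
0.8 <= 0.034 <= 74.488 False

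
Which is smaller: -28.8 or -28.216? -28.8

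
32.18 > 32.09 True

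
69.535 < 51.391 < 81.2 False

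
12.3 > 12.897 False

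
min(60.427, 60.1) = 60.1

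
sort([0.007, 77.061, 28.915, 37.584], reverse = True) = [77.061, 37.584, 28.915, 0.007]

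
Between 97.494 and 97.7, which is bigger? 97.7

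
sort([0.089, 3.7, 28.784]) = [0.089, 3.7, 28.784]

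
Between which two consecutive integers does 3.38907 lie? 3 and 4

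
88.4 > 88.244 True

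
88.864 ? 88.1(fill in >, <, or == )>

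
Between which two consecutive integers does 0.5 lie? 0 and 1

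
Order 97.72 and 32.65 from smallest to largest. 32.65, 97.72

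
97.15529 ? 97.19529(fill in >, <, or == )<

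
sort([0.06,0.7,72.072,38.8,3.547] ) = [0.06,0.7,3.547,38.8,72.072]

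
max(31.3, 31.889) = 31.889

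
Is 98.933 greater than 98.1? Yes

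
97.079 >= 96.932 True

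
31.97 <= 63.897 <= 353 True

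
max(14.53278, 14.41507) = 14.53278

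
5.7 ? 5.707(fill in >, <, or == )<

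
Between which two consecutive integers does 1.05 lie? 1 and 2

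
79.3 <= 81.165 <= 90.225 True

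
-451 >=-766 True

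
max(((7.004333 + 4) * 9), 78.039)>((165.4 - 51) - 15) False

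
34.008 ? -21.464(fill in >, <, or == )>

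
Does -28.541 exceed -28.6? Yes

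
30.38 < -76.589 False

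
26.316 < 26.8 True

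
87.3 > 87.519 False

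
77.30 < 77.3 False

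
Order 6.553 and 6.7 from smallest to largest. 6.553, 6.7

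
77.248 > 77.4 False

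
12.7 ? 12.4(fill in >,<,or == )>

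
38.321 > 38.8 False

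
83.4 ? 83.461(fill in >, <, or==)<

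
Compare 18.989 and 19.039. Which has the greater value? 19.039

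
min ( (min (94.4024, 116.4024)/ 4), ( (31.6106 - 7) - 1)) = 23.6006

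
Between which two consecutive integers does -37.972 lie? -38 and -37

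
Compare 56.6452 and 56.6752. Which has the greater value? 56.6752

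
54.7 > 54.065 True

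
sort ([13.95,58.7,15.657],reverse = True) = [58.7,15.657,13.95]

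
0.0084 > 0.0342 False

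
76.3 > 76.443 False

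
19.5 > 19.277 True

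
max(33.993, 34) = 34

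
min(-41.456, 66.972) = -41.456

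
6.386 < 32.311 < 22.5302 False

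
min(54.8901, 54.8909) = 54.8901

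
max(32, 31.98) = 32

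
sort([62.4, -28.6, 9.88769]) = [-28.6, 9.88769, 62.4]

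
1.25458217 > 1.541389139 False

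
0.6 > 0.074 True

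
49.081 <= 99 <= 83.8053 False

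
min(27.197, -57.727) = -57.727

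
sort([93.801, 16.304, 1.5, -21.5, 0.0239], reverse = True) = [93.801, 16.304, 1.5, 0.0239, -21.5]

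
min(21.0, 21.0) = 21.0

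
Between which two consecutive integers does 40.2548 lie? 40 and 41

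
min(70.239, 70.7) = 70.239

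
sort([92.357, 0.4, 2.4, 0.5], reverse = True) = [92.357, 2.4, 0.5, 0.4]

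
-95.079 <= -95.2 False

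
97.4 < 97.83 True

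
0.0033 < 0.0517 True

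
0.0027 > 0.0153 False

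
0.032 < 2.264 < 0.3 False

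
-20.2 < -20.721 False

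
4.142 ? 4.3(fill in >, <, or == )<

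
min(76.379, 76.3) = 76.3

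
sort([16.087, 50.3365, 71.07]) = [16.087, 50.3365, 71.07]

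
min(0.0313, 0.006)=0.006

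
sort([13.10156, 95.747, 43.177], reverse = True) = [95.747, 43.177, 13.10156]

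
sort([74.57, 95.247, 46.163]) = [46.163, 74.57, 95.247]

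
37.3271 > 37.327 True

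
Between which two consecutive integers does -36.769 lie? -37 and -36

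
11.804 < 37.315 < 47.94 True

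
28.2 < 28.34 True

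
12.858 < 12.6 False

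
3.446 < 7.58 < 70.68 True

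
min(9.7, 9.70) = 9.7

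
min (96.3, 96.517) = 96.3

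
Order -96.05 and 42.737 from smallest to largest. -96.05, 42.737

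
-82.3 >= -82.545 True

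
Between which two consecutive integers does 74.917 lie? 74 and 75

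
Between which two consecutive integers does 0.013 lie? 0 and 1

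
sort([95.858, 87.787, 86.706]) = [86.706, 87.787, 95.858]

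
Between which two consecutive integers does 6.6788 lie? 6 and 7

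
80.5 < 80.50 False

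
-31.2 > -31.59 True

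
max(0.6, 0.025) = 0.6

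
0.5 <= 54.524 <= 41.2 False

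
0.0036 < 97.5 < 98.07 True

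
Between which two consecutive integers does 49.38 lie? 49 and 50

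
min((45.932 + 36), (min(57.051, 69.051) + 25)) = 81.932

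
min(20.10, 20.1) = 20.10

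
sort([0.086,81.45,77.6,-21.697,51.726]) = [-21.697,0.086,51.726,77.6,81.45]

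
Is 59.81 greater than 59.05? Yes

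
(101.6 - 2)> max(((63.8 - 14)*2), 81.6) False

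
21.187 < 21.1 False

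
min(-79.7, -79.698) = -79.7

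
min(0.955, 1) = 0.955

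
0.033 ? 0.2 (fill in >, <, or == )<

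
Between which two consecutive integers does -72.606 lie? -73 and -72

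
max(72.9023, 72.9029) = 72.9029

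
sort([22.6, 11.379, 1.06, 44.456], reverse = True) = [44.456, 22.6, 11.379, 1.06]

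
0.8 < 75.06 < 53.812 False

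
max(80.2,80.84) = 80.84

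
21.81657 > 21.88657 False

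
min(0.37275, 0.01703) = 0.01703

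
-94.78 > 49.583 False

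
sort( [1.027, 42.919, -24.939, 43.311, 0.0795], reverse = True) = [43.311, 42.919, 1.027, 0.0795, -24.939]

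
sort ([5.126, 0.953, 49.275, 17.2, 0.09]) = [0.09, 0.953, 5.126, 17.2, 49.275]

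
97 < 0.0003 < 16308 False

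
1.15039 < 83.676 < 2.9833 False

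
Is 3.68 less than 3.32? No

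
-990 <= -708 True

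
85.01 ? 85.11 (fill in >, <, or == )<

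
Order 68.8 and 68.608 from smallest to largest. 68.608, 68.8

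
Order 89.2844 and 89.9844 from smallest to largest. 89.2844, 89.9844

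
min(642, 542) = 542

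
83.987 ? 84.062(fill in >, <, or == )<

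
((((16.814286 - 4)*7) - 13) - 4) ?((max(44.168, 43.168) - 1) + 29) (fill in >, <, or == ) >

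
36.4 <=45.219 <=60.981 True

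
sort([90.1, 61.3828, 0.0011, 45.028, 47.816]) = [0.0011, 45.028, 47.816, 61.3828, 90.1]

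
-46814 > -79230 True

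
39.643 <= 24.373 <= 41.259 False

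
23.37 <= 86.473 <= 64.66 False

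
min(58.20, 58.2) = 58.20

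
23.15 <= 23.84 True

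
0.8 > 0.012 True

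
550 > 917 False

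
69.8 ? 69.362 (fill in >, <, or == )>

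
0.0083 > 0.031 False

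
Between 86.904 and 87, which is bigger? 87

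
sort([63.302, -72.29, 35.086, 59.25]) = [-72.29, 35.086, 59.25, 63.302]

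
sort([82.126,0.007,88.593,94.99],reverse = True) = [94.99,88.593,82.126,0.007]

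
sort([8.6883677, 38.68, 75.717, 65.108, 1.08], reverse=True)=[75.717, 65.108, 38.68, 8.6883677, 1.08]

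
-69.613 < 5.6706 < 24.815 True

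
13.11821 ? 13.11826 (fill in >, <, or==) <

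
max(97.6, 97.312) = 97.6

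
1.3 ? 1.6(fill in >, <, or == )<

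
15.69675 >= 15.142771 True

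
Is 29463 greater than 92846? No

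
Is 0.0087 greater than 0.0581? No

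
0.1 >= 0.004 True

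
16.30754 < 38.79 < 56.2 True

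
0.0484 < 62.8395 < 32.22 False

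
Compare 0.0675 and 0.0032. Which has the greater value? 0.0675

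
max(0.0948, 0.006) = 0.0948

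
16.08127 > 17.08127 False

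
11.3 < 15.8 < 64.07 True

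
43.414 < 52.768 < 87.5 True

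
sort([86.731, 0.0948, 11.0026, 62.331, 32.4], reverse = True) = [86.731, 62.331, 32.4, 11.0026, 0.0948]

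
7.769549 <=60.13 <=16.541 False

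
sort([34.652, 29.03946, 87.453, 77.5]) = [29.03946, 34.652, 77.5, 87.453]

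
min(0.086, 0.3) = 0.086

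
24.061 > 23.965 True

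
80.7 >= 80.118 True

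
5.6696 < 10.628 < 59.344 True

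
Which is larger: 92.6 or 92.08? 92.6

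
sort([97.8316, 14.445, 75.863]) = [14.445, 75.863, 97.8316]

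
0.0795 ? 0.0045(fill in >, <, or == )>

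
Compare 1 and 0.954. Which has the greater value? 1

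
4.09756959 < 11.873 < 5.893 False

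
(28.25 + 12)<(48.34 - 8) True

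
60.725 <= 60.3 False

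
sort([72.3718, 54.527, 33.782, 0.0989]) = [0.0989, 33.782, 54.527, 72.3718]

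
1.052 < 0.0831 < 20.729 False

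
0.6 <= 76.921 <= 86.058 True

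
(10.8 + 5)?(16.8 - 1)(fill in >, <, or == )==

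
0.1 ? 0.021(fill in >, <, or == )>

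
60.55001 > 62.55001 False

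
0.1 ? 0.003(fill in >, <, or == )>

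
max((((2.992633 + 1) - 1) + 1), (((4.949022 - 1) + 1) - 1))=3.992633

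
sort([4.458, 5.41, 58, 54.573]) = [4.458, 5.41, 54.573, 58]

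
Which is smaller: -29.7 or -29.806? -29.806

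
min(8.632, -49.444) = -49.444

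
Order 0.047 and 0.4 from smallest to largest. 0.047, 0.4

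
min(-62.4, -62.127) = -62.4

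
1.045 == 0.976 False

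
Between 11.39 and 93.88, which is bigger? 93.88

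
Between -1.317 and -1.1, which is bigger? -1.1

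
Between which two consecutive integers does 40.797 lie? 40 and 41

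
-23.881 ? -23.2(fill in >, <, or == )<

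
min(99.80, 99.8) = 99.80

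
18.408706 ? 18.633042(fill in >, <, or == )<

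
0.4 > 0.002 True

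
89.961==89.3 False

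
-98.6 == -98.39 False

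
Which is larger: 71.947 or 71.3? 71.947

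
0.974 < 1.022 True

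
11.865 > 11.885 False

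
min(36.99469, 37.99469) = 36.99469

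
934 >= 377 True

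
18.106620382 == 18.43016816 False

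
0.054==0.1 False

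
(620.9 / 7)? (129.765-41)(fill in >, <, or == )<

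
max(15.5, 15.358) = 15.5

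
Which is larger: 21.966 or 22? 22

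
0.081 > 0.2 False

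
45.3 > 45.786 False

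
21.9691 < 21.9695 True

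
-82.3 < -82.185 True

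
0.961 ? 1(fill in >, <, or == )<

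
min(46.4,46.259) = 46.259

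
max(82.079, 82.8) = 82.8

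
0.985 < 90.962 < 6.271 False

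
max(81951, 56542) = 81951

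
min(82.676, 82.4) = 82.4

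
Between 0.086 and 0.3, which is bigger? 0.3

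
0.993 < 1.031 True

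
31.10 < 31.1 False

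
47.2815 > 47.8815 False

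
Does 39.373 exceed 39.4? No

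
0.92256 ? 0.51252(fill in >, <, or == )>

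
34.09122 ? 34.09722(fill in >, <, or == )<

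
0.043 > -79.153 True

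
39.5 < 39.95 True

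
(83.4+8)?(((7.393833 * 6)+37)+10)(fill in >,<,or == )>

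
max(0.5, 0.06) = 0.5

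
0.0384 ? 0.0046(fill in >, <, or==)>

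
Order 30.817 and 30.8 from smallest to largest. 30.8, 30.817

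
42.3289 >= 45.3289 False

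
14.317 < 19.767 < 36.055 True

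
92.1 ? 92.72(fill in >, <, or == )<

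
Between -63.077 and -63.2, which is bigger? -63.077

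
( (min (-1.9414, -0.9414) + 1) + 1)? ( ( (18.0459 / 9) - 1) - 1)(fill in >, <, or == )>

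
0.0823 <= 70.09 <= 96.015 True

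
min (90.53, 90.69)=90.53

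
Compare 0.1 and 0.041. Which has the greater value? 0.1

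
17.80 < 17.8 False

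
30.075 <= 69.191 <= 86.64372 True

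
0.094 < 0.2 True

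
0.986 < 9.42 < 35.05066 True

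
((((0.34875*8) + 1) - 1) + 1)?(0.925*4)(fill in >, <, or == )>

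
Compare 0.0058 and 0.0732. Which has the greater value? 0.0732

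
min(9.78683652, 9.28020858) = 9.28020858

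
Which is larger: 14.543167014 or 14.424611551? 14.543167014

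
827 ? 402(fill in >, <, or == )>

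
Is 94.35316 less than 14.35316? No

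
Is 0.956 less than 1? Yes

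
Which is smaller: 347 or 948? 347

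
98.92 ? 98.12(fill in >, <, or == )>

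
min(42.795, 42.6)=42.6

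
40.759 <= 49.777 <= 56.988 True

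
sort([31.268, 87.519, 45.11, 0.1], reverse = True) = [87.519, 45.11, 31.268, 0.1]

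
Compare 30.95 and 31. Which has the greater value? 31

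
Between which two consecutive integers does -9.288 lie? -10 and -9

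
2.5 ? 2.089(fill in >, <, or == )>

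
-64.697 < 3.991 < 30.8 True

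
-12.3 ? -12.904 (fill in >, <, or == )>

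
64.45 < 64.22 False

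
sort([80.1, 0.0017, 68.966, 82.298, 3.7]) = [0.0017, 3.7, 68.966, 80.1, 82.298]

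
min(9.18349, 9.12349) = 9.12349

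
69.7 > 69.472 True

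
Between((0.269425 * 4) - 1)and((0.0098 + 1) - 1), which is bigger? ((0.269425 * 4) - 1)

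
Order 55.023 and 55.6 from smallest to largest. 55.023, 55.6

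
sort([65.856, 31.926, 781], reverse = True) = [781, 65.856, 31.926]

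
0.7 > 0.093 True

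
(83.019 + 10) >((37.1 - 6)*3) False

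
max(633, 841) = 841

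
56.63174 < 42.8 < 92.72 False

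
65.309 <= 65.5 True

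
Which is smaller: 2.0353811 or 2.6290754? 2.0353811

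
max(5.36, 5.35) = 5.36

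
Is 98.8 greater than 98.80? No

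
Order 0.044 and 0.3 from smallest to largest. 0.044, 0.3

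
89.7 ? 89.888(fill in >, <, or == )<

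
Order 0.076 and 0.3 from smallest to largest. 0.076, 0.3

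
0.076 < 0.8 True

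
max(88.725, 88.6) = 88.725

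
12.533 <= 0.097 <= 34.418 False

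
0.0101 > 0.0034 True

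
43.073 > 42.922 True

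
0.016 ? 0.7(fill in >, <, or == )<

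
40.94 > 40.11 True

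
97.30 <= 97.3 True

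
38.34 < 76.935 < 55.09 False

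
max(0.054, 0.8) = 0.8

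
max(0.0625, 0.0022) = 0.0625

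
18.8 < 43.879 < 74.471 True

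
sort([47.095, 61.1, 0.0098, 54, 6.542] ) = [0.0098, 6.542, 47.095, 54, 61.1]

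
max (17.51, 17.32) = 17.51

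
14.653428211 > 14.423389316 True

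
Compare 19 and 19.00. They are equal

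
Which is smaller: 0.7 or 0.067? 0.067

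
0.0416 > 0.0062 True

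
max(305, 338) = 338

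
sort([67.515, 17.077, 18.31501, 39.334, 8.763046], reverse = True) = [67.515, 39.334, 18.31501, 17.077, 8.763046]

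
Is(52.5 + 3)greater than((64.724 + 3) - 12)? No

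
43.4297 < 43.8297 True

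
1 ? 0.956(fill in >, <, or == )>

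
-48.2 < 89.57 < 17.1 False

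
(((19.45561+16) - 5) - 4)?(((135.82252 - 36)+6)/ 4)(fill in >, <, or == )<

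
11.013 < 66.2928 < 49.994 False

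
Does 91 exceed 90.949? Yes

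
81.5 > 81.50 False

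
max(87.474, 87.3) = 87.474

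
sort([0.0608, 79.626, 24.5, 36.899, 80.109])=[0.0608, 24.5, 36.899, 79.626, 80.109]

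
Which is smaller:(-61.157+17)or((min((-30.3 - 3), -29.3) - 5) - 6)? ((min((-30.3 - 3), -29.3) - 5) - 6)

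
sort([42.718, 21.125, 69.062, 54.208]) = [21.125, 42.718, 54.208, 69.062]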